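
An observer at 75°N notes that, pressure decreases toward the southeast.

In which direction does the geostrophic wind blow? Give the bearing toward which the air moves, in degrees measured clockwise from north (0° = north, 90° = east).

225°

The pressure-gradient force points toward the southeast (bearing 135°).
Geostrophic balance: in the Northern Hemisphere the Coriolis force deflects motion to the right, so the geostrophic wind blows 90° to the right of the pressure-gradient force (low pressure on the left).
Rotating 135° by 90° clockwise gives 225° — the wind blows toward the southwest.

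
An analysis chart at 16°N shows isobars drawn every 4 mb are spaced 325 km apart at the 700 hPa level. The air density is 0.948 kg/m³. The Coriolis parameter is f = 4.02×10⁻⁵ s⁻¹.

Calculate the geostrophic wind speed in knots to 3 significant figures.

Pressure gradient: |∂P/∂n| = 400 Pa / 325000 m = 1.23×10⁻³ Pa/m
Geostrophic balance (pressure-gradient force = Coriolis force):
V_g = (1/(fρ)) |∂P/∂n| = 1.23×10⁻³ / (4.02×10⁻⁵ × 0.948) = 32.3 m/s
Converting: 32.3 m/s × 1.944 = 62.8 knots

62.8 knots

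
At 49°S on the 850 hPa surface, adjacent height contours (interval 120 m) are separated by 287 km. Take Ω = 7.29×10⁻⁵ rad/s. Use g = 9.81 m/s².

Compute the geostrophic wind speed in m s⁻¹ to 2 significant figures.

37 m s⁻¹

Coriolis parameter at 49°S:
f = 2Ω sin φ = 2 × 7.29×10⁻⁵ × sin 49° = 1.10×10⁻⁴ s⁻¹
Height gradient: |∂Z/∂n| = 120 m / 287000 m = 4.18×10⁻⁴
On a pressure surface, geostrophic balance gives V_g = (g/f)|∂Z/∂n|:
V_g = 9.81 × 4.18×10⁻⁴ / 1.10×10⁻⁴ = 37.3 m/s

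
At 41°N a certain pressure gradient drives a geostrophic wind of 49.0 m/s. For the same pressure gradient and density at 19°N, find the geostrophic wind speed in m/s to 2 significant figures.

With the same pressure gradient and density, V_g ∝ 1/f ∝ 1/sin φ.
V₂ = V₁ · sin φ₁ / sin φ₂ = 49.0 × sin 41° / sin 19°
V₂ = 49.0 × 0.6561/0.3256 = 99 m/s

99 m/s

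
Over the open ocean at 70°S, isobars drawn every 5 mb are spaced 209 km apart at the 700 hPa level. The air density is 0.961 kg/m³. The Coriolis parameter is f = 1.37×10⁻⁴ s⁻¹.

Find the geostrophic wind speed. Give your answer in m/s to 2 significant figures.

Pressure gradient: |∂P/∂n| = 500 Pa / 209000 m = 2.39×10⁻³ Pa/m
Geostrophic balance (pressure-gradient force = Coriolis force):
V_g = (1/(fρ)) |∂P/∂n| = 2.39×10⁻³ / (1.37×10⁻⁴ × 0.961) = 18.2 m/s

18 m/s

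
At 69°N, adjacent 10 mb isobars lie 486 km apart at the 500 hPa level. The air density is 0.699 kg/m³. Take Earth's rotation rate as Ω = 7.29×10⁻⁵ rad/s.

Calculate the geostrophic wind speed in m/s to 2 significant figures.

22 m/s

Coriolis parameter at 69°N:
f = 2Ω sin φ = 2 × 7.29×10⁻⁵ × sin 69° = 1.36×10⁻⁴ s⁻¹
Pressure gradient: |∂P/∂n| = 1000 Pa / 486000 m = 2.06×10⁻³ Pa/m
Geostrophic balance (pressure-gradient force = Coriolis force):
V_g = (1/(fρ)) |∂P/∂n| = 2.06×10⁻³ / (1.36×10⁻⁴ × 0.699) = 21.6 m/s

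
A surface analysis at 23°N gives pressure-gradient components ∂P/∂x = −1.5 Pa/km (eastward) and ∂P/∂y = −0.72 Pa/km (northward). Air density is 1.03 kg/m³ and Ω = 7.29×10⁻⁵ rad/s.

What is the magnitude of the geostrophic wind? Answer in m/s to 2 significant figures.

Coriolis parameter at 23°N:
f = 2Ω sin φ = 2 × 7.29×10⁻⁵ × sin 23° = 5.70×10⁻⁵ s⁻¹
Component geostrophic relations (x east, y north):
u_g = −(1/(fρ)) ∂P/∂y,  v_g = (1/(fρ)) ∂P/∂x
u_g = −(−0.72×10⁻³)/(5.70×10⁻⁵ × 1.03) = 12.3 m/s;  v_g = (−1.5×10⁻³)/(5.70×10⁻⁵ × 1.03) = −25.6 m/s
|V_g| = √(u_g² + v_g²) = 28.4 m/s

28 m/s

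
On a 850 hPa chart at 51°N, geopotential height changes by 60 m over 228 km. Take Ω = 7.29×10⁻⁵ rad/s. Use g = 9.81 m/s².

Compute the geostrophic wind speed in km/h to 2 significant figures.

82 km/h

Coriolis parameter at 51°N:
f = 2Ω sin φ = 2 × 7.29×10⁻⁵ × sin 51° = 1.13×10⁻⁴ s⁻¹
Height gradient: |∂Z/∂n| = 60 m / 228000 m = 2.63×10⁻⁴
On a pressure surface, geostrophic balance gives V_g = (g/f)|∂Z/∂n|:
V_g = 9.81 × 2.63×10⁻⁴ / 1.13×10⁻⁴ = 22.8 m/s
Converting: 22.8 m/s × 3.6 = 82 km/h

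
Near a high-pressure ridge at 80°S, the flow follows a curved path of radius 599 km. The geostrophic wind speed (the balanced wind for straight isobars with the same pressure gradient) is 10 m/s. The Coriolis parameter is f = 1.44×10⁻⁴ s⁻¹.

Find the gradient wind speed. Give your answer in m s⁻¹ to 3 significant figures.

Around a high, pressure-gradient force acts outward with centrifugal, so Coriolis balances both:
fV = (1/ρ)|∂P/∂n| + V²/R  →  V² − fR·V + fR·V_g = 0
With fR = 1.44×10⁻⁴ × 599×10³ m = 86.3 m/s:
V = [fR − √((fR)² − 4 fR V_g)]/2 = [86.3 − √(86.3² − 4×86.3×10)]/2 = 11.5 m/s
Supergeostrophic (V > V_g = 10 m/s), as expected around a high.

11.5 m s⁻¹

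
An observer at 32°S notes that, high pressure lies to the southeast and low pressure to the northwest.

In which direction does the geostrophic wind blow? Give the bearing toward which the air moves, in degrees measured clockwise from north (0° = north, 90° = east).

The pressure-gradient force points toward the northwest (bearing 315°).
Geostrophic balance: in the Southern Hemisphere the Coriolis force deflects motion to the left, so the geostrophic wind blows 90° to the left of the pressure-gradient force (low pressure on the right).
Rotating 315° by 90° counterclockwise gives 225° — the wind blows toward the southwest.

225°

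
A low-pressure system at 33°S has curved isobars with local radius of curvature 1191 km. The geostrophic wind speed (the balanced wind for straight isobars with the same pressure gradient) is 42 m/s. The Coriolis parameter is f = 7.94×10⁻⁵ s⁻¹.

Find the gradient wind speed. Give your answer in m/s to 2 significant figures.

Around a low, centrifugal force acts outward with Coriolis, so pressure-gradient force balances both:
(1/ρ)|∂P/∂n| = fV + V²/R  →  V² + fR·V − fR·V_g = 0
With fR = 7.94×10⁻⁵ × 1191×10³ m = 94.6 m/s:
V = [−fR + √((fR)² + 4 fR V_g)]/2 = [−94.6 + √(94.6² + 4×94.6×42)]/2 = 31.5 m/s
Subgeostrophic (V < V_g = 42 m/s), as expected around a low.

32 m/s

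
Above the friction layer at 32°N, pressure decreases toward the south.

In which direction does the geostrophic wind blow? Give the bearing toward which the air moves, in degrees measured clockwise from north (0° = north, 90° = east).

The pressure-gradient force points toward the south (bearing 180°).
Geostrophic balance: in the Northern Hemisphere the Coriolis force deflects motion to the right, so the geostrophic wind blows 90° to the right of the pressure-gradient force (low pressure on the left).
Rotating 180° by 90° clockwise gives 270° — the wind blows toward the west.

270°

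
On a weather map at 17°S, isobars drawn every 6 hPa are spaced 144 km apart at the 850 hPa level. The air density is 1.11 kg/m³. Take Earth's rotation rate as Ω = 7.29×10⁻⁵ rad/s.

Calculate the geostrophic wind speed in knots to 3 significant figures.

171 knots

Coriolis parameter at 17°S:
f = 2Ω sin φ = 2 × 7.29×10⁻⁵ × sin 17° = 4.26×10⁻⁵ s⁻¹
Pressure gradient: |∂P/∂n| = 600 Pa / 144000 m = 4.17×10⁻³ Pa/m
Geostrophic balance (pressure-gradient force = Coriolis force):
V_g = (1/(fρ)) |∂P/∂n| = 4.17×10⁻³ / (4.26×10⁻⁵ × 1.11) = 88.1 m/s
Converting: 88.1 m/s × 1.944 = 171 knots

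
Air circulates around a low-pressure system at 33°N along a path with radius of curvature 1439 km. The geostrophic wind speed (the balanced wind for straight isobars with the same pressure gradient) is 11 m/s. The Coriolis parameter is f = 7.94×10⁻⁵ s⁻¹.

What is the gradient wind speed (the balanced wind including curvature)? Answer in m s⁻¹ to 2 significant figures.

Around a low, centrifugal force acts outward with Coriolis, so pressure-gradient force balances both:
(1/ρ)|∂P/∂n| = fV + V²/R  →  V² + fR·V − fR·V_g = 0
With fR = 7.94×10⁻⁵ × 1439×10³ m = 114 m/s:
V = [−fR + √((fR)² + 4 fR V_g)]/2 = [−114 + √(114² + 4×114×11)]/2 = 10.1 m/s
Subgeostrophic (V < V_g = 11 m/s), as expected around a low.

10 m s⁻¹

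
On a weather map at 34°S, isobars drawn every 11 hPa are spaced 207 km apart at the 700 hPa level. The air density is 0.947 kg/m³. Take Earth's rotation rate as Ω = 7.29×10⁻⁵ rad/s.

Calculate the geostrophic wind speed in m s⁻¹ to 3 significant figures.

Coriolis parameter at 34°S:
f = 2Ω sin φ = 2 × 7.29×10⁻⁵ × sin 34° = 8.15×10⁻⁵ s⁻¹
Pressure gradient: |∂P/∂n| = 1100 Pa / 207000 m = 5.31×10⁻³ Pa/m
Geostrophic balance (pressure-gradient force = Coriolis force):
V_g = (1/(fρ)) |∂P/∂n| = 5.31×10⁻³ / (8.15×10⁻⁵ × 0.947) = 68.8 m/s

68.8 m s⁻¹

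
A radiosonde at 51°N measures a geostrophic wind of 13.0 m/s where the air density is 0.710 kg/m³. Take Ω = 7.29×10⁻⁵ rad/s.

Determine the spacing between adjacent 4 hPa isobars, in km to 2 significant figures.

Coriolis parameter at 51°N:
f = 2Ω sin φ = 2 × 7.29×10⁻⁵ × sin 51° = 1.13×10⁻⁴ s⁻¹
Geostrophic balance rearranged: |∂P/∂n| = f ρ V_g
|∂P/∂n| = 1.13×10⁻⁴ × 0.710 × 13.0 = 1.05×10⁻³ Pa/m
Isobar spacing: Δn = ΔP/|∂P/∂n| = 400 Pa / 1.05×10⁻³ Pa/m = 382471 m ≈ 380 km

380 km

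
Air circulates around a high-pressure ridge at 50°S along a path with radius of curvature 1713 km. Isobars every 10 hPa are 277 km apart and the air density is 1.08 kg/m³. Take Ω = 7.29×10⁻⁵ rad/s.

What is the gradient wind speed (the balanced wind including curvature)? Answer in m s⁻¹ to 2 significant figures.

Coriolis parameter at 50°S:
f = 2Ω sin φ = 2 × 7.29×10⁻⁵ × sin 50° = 1.12×10⁻⁴ s⁻¹
Pressure gradient: |∂P/∂n| = 1000 Pa / 277000 m = 3.61×10⁻³ Pa/m
Geostrophic speed: V_g = |∂P/∂n|/(fρ) = 3.61×10⁻³/(1.12×10⁻⁴ × 1.08) = 29.9 m/s
Around a high, pressure-gradient force acts outward with centrifugal, so Coriolis balances both:
fV = (1/ρ)|∂P/∂n| + V²/R  →  V² − fR·V + fR·V_g = 0
With fR = 1.12×10⁻⁴ × 1713×10³ m = 191 m/s:
V = [fR − √((fR)² − 4 fR V_g)]/2 = [191 − √(191² − 4×191×29.9)]/2 = 37.1 m/s
Supergeostrophic (V > V_g = 29.9 m/s), as expected around a high.

37 m s⁻¹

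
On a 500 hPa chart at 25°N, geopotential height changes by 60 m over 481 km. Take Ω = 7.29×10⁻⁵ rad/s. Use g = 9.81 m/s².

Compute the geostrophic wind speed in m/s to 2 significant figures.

Coriolis parameter at 25°N:
f = 2Ω sin φ = 2 × 7.29×10⁻⁵ × sin 25° = 6.16×10⁻⁵ s⁻¹
Height gradient: |∂Z/∂n| = 60 m / 481000 m = 1.25×10⁻⁴
On a pressure surface, geostrophic balance gives V_g = (g/f)|∂Z/∂n|:
V_g = 9.81 × 1.25×10⁻⁴ / 6.16×10⁻⁵ = 19.9 m/s

20 m/s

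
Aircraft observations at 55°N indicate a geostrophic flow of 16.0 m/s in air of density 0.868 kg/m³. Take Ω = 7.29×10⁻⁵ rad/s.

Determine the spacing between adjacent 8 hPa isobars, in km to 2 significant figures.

Coriolis parameter at 55°N:
f = 2Ω sin φ = 2 × 7.29×10⁻⁵ × sin 55° = 1.19×10⁻⁴ s⁻¹
Geostrophic balance rearranged: |∂P/∂n| = f ρ V_g
|∂P/∂n| = 1.19×10⁻⁴ × 0.868 × 16.0 = 1.66×10⁻³ Pa/m
Isobar spacing: Δn = ΔP/|∂P/∂n| = 800 Pa / 1.66×10⁻³ Pa/m = 482312 m ≈ 480 km

480 km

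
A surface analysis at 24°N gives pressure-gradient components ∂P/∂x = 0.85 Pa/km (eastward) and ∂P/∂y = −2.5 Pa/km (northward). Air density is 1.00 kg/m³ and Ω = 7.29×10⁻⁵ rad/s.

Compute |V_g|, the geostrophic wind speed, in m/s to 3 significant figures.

44.5 m/s

Coriolis parameter at 24°N:
f = 2Ω sin φ = 2 × 7.29×10⁻⁵ × sin 24° = 5.93×10⁻⁵ s⁻¹
Component geostrophic relations (x east, y north):
u_g = −(1/(fρ)) ∂P/∂y,  v_g = (1/(fρ)) ∂P/∂x
u_g = −(−2.5×10⁻³)/(5.93×10⁻⁵ × 1.00) = 42.2 m/s;  v_g = (0.85×10⁻³)/(5.93×10⁻⁵ × 1.00) = 14.3 m/s
|V_g| = √(u_g² + v_g²) = 44.5 m/s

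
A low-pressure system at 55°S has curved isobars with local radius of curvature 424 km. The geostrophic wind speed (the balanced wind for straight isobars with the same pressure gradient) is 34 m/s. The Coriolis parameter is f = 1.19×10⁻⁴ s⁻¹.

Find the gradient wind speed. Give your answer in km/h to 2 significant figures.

Around a low, centrifugal force acts outward with Coriolis, so pressure-gradient force balances both:
(1/ρ)|∂P/∂n| = fV + V²/R  →  V² + fR·V − fR·V_g = 0
With fR = 1.19×10⁻⁴ × 424×10³ m = 50.5 m/s:
V = [−fR + √((fR)² + 4 fR V_g)]/2 = [−50.5 + √(50.5² + 4×50.5×34)]/2 = 23.3 m/s
Subgeostrophic (V < V_g = 34 m/s), as expected around a low.
Converting: 23.3 m/s × 3.6 = 84 km/h

84 km/h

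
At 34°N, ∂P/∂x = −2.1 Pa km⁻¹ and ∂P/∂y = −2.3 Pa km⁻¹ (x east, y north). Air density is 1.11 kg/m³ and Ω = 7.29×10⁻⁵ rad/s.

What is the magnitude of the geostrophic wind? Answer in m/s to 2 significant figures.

Coriolis parameter at 34°N:
f = 2Ω sin φ = 2 × 7.29×10⁻⁵ × sin 34° = 8.15×10⁻⁵ s⁻¹
Component geostrophic relations (x east, y north):
u_g = −(1/(fρ)) ∂P/∂y,  v_g = (1/(fρ)) ∂P/∂x
u_g = −(−2.3×10⁻³)/(8.15×10⁻⁵ × 1.11) = 25.4 m/s;  v_g = (−2.1×10⁻³)/(8.15×10⁻⁵ × 1.11) = −23.2 m/s
|V_g| = √(u_g² + v_g²) = 34.4 m/s

34 m/s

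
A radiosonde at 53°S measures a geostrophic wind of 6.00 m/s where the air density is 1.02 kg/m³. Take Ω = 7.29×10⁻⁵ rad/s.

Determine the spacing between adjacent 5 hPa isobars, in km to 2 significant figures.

700 km

Coriolis parameter at 53°S:
f = 2Ω sin φ = 2 × 7.29×10⁻⁵ × sin 53° = 1.16×10⁻⁴ s⁻¹
Geostrophic balance rearranged: |∂P/∂n| = f ρ V_g
|∂P/∂n| = 1.16×10⁻⁴ × 1.02 × 6.00 = 7.13×10⁻⁴ Pa/m
Isobar spacing: Δn = ΔP/|∂P/∂n| = 500 Pa / 7.13×10⁻⁴ Pa/m = 701637 m ≈ 700 km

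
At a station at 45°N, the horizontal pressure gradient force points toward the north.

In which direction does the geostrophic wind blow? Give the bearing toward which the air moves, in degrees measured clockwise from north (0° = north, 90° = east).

The pressure-gradient force points toward the north (bearing 000°).
Geostrophic balance: in the Northern Hemisphere the Coriolis force deflects motion to the right, so the geostrophic wind blows 90° to the right of the pressure-gradient force (low pressure on the left).
Rotating 000° by 90° clockwise gives 090° — the wind blows toward the east.

090°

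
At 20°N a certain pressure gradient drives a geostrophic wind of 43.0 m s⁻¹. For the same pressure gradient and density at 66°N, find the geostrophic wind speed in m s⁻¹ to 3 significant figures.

With the same pressure gradient and density, V_g ∝ 1/f ∝ 1/sin φ.
V₂ = V₁ · sin φ₁ / sin φ₂ = 43.0 × sin 20° / sin 66°
V₂ = 43.0 × 0.3420/0.9135 = 16.1 m s⁻¹

16.1 m s⁻¹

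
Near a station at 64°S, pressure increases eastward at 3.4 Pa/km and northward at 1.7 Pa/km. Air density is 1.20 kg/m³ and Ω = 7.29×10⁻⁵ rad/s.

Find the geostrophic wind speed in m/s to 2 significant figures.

24 m/s

Coriolis parameter at 64°S:
f = 2Ω sin φ = 2 × 7.29×10⁻⁵ × sin 64° = 1.31×10⁻⁴ s⁻¹
In the Southern Hemisphere f is negative: f = −1.31×10⁻⁴ s⁻¹.
Component geostrophic relations (x east, y north):
u_g = −(1/(fρ)) ∂P/∂y,  v_g = (1/(fρ)) ∂P/∂x
u_g = −(1.7×10⁻³)/(−1.31×10⁻⁴ × 1.20) = 10.8 m/s;  v_g = (3.4×10⁻³)/(−1.31×10⁻⁴ × 1.20) = −21.6 m/s
|V_g| = √(u_g² + v_g²) = 24.2 m/s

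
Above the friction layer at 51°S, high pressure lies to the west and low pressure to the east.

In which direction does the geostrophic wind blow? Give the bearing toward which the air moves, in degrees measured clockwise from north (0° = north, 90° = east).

The pressure-gradient force points toward the east (bearing 090°).
Geostrophic balance: in the Southern Hemisphere the Coriolis force deflects motion to the left, so the geostrophic wind blows 90° to the left of the pressure-gradient force (low pressure on the right).
Rotating 090° by 90° counterclockwise gives 000° — the wind blows toward the north.

000°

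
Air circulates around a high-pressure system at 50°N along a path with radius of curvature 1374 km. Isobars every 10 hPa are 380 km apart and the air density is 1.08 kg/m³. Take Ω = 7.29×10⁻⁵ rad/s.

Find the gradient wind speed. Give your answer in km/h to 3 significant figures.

Coriolis parameter at 50°N:
f = 2Ω sin φ = 2 × 7.29×10⁻⁵ × sin 50° = 1.12×10⁻⁴ s⁻¹
Pressure gradient: |∂P/∂n| = 1000 Pa / 380000 m = 2.63×10⁻³ Pa/m
Geostrophic speed: V_g = |∂P/∂n|/(fρ) = 2.63×10⁻³/(1.12×10⁻⁴ × 1.08) = 21.8 m/s
Around a high, pressure-gradient force acts outward with centrifugal, so Coriolis balances both:
fV = (1/ρ)|∂P/∂n| + V²/R  →  V² − fR·V + fR·V_g = 0
With fR = 1.12×10⁻⁴ × 1374×10³ m = 153 m/s:
V = [fR − √((fR)² − 4 fR V_g)]/2 = [153 − √(153² − 4×153×21.8)]/2 = 26.3 m/s
Supergeostrophic (V > V_g = 21.8 m/s), as expected around a high.
Converting: 26.3 m/s × 3.6 = 94.8 km/h

94.8 km/h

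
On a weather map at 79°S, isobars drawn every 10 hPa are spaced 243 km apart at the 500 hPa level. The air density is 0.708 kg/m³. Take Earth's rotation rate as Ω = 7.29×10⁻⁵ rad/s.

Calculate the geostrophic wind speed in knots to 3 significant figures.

78.9 knots

Coriolis parameter at 79°S:
f = 2Ω sin φ = 2 × 7.29×10⁻⁵ × sin 79° = 1.43×10⁻⁴ s⁻¹
Pressure gradient: |∂P/∂n| = 1000 Pa / 243000 m = 4.12×10⁻³ Pa/m
Geostrophic balance (pressure-gradient force = Coriolis force):
V_g = (1/(fρ)) |∂P/∂n| = 4.12×10⁻³ / (1.43×10⁻⁴ × 0.708) = 40.6 m/s
Converting: 40.6 m/s × 1.944 = 78.9 knots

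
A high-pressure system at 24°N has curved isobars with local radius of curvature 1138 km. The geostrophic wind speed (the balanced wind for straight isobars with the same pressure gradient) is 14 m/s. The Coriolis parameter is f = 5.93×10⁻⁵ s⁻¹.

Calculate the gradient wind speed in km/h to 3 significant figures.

71.4 km/h

Around a high, pressure-gradient force acts outward with centrifugal, so Coriolis balances both:
fV = (1/ρ)|∂P/∂n| + V²/R  →  V² − fR·V + fR·V_g = 0
With fR = 5.93×10⁻⁵ × 1138×10³ m = 67.5 m/s:
V = [fR − √((fR)² − 4 fR V_g)]/2 = [67.5 − √(67.5² − 4×67.5×14)]/2 = 19.8 m/s
Supergeostrophic (V > V_g = 14 m/s), as expected around a high.
Converting: 19.8 m/s × 3.6 = 71.4 km/h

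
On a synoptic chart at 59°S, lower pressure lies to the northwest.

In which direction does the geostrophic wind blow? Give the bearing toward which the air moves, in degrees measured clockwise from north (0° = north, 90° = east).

The pressure-gradient force points toward the northwest (bearing 315°).
Geostrophic balance: in the Southern Hemisphere the Coriolis force deflects motion to the left, so the geostrophic wind blows 90° to the left of the pressure-gradient force (low pressure on the right).
Rotating 315° by 90° counterclockwise gives 225° — the wind blows toward the southwest.

225°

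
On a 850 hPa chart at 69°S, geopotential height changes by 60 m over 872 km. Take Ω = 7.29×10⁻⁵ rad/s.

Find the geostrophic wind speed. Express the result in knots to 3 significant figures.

9.64 knots

Coriolis parameter at 69°S:
f = 2Ω sin φ = 2 × 7.29×10⁻⁵ × sin 69° = 1.36×10⁻⁴ s⁻¹
Height gradient: |∂Z/∂n| = 60 m / 872000 m = 6.88×10⁻⁵
On a pressure surface, geostrophic balance gives V_g = (g/f)|∂Z/∂n|:
V_g = 9.81 × 6.88×10⁻⁵ / 1.36×10⁻⁴ = 4.96 m/s
Converting: 4.96 m/s × 1.944 = 9.64 knots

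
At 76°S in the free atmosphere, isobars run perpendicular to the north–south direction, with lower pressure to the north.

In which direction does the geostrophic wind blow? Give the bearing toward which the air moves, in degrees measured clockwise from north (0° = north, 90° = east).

270°

The pressure-gradient force points toward the north (bearing 000°).
Geostrophic balance: in the Southern Hemisphere the Coriolis force deflects motion to the left, so the geostrophic wind blows 90° to the left of the pressure-gradient force (low pressure on the right).
Rotating 000° by 90° counterclockwise gives 270° — the wind blows toward the west.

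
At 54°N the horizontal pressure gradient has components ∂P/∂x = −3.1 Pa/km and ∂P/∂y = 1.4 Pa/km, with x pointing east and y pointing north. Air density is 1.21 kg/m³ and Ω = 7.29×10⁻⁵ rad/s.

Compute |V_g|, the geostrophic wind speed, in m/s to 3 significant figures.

23.8 m/s

Coriolis parameter at 54°N:
f = 2Ω sin φ = 2 × 7.29×10⁻⁵ × sin 54° = 1.18×10⁻⁴ s⁻¹
Component geostrophic relations (x east, y north):
u_g = −(1/(fρ)) ∂P/∂y,  v_g = (1/(fρ)) ∂P/∂x
u_g = −(1.4×10⁻³)/(1.18×10⁻⁴ × 1.21) = −9.81 m/s;  v_g = (−3.1×10⁻³)/(1.18×10⁻⁴ × 1.21) = −21.7 m/s
|V_g| = √(u_g² + v_g²) = 23.8 m/s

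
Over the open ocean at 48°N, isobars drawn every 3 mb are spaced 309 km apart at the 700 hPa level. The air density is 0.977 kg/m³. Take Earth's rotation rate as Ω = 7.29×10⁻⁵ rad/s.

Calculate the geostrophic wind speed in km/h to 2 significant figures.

Coriolis parameter at 48°N:
f = 2Ω sin φ = 2 × 7.29×10⁻⁵ × sin 48° = 1.08×10⁻⁴ s⁻¹
Pressure gradient: |∂P/∂n| = 300 Pa / 309000 m = 9.71×10⁻⁴ Pa/m
Geostrophic balance (pressure-gradient force = Coriolis force):
V_g = (1/(fρ)) |∂P/∂n| = 9.71×10⁻⁴ / (1.08×10⁻⁴ × 0.977) = 9.17 m/s
Converting: 9.17 m/s × 3.6 = 33 km/h

33 km/h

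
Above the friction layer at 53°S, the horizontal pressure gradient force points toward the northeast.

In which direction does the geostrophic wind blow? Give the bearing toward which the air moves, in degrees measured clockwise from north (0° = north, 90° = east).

The pressure-gradient force points toward the northeast (bearing 045°).
Geostrophic balance: in the Southern Hemisphere the Coriolis force deflects motion to the left, so the geostrophic wind blows 90° to the left of the pressure-gradient force (low pressure on the right).
Rotating 045° by 90° counterclockwise gives 315° — the wind blows toward the northwest.

315°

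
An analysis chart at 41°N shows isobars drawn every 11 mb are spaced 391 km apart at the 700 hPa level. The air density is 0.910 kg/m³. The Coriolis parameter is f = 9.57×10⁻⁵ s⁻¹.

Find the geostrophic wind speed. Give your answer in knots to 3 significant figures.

Pressure gradient: |∂P/∂n| = 1100 Pa / 391000 m = 2.81×10⁻³ Pa/m
Geostrophic balance (pressure-gradient force = Coriolis force):
V_g = (1/(fρ)) |∂P/∂n| = 2.81×10⁻³ / (9.57×10⁻⁵ × 0.910) = 32.3 m/s
Converting: 32.3 m/s × 1.944 = 62.8 knots

62.8 knots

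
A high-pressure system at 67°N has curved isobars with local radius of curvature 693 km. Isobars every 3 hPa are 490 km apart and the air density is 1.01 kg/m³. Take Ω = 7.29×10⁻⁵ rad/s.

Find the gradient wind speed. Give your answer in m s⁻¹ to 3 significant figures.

Coriolis parameter at 67°N:
f = 2Ω sin φ = 2 × 7.29×10⁻⁵ × sin 67° = 1.34×10⁻⁴ s⁻¹
Pressure gradient: |∂P/∂n| = 300 Pa / 490000 m = 6.12×10⁻⁴ Pa/m
Geostrophic speed: V_g = |∂P/∂n|/(fρ) = 6.12×10⁻⁴/(1.34×10⁻⁴ × 1.01) = 4.52 m/s
Around a high, pressure-gradient force acts outward with centrifugal, so Coriolis balances both:
fV = (1/ρ)|∂P/∂n| + V²/R  →  V² − fR·V + fR·V_g = 0
With fR = 1.34×10⁻⁴ × 693×10³ m = 93.0 m/s:
V = [fR − √((fR)² − 4 fR V_g)]/2 = [93.0 − √(93.0² − 4×93.0×4.52)]/2 = 4.76 m/s
Supergeostrophic (V > V_g = 4.52 m/s), as expected around a high.

4.76 m s⁻¹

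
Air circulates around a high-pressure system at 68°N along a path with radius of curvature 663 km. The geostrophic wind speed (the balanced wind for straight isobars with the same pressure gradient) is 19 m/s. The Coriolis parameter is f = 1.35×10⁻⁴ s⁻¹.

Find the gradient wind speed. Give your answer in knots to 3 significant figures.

Around a high, pressure-gradient force acts outward with centrifugal, so Coriolis balances both:
fV = (1/ρ)|∂P/∂n| + V²/R  →  V² − fR·V + fR·V_g = 0
With fR = 1.35×10⁻⁴ × 663×10³ m = 89.5 m/s:
V = [fR − √((fR)² − 4 fR V_g)]/2 = [89.5 − √(89.5² − 4×89.5×19)]/2 = 27.4 m/s
Supergeostrophic (V > V_g = 19 m/s), as expected around a high.
Converting: 27.4 m/s × 1.944 = 53.2 knots

53.2 knots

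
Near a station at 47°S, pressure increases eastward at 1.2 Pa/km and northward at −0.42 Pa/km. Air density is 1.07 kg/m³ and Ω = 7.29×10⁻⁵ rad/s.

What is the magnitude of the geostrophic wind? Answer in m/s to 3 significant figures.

11.1 m/s

Coriolis parameter at 47°S:
f = 2Ω sin φ = 2 × 7.29×10⁻⁵ × sin 47° = 1.07×10⁻⁴ s⁻¹
In the Southern Hemisphere f is negative: f = −1.07×10⁻⁴ s⁻¹.
Component geostrophic relations (x east, y north):
u_g = −(1/(fρ)) ∂P/∂y,  v_g = (1/(fρ)) ∂P/∂x
u_g = −(−0.42×10⁻³)/(−1.07×10⁻⁴ × 1.07) = −3.68 m/s;  v_g = (1.2×10⁻³)/(−1.07×10⁻⁴ × 1.07) = −10.5 m/s
|V_g| = √(u_g² + v_g²) = 11.1 m/s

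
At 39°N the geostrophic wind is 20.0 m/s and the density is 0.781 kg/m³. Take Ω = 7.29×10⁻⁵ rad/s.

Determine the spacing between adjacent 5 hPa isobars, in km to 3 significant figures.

Coriolis parameter at 39°N:
f = 2Ω sin φ = 2 × 7.29×10⁻⁵ × sin 39° = 9.18×10⁻⁵ s⁻¹
Geostrophic balance rearranged: |∂P/∂n| = f ρ V_g
|∂P/∂n| = 9.18×10⁻⁵ × 0.781 × 20.0 = 1.43×10⁻³ Pa/m
Isobar spacing: Δn = ΔP/|∂P/∂n| = 500 Pa / 1.43×10⁻³ Pa/m = 348867 m ≈ 349 km

349 km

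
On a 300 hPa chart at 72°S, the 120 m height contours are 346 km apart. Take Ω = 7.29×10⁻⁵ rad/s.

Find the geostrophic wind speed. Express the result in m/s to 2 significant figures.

25 m/s

Coriolis parameter at 72°S:
f = 2Ω sin φ = 2 × 7.29×10⁻⁵ × sin 72° = 1.39×10⁻⁴ s⁻¹
Height gradient: |∂Z/∂n| = 120 m / 346000 m = 3.47×10⁻⁴
On a pressure surface, geostrophic balance gives V_g = (g/f)|∂Z/∂n|:
V_g = 9.81 × 3.47×10⁻⁴ / 1.39×10⁻⁴ = 24.5 m/s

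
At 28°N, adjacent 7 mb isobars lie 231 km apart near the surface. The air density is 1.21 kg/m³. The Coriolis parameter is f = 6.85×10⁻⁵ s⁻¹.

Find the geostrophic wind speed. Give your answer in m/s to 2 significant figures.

Pressure gradient: |∂P/∂n| = 700 Pa / 231000 m = 3.03×10⁻³ Pa/m
Geostrophic balance (pressure-gradient force = Coriolis force):
V_g = (1/(fρ)) |∂P/∂n| = 3.03×10⁻³ / (6.85×10⁻⁵ × 1.21) = 36.6 m/s

37 m/s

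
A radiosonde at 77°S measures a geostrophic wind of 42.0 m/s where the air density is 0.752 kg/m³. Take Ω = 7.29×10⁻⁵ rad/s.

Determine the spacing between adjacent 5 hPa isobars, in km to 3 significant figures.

Coriolis parameter at 77°S:
f = 2Ω sin φ = 2 × 7.29×10⁻⁵ × sin 77° = 1.42×10⁻⁴ s⁻¹
Geostrophic balance rearranged: |∂P/∂n| = f ρ V_g
|∂P/∂n| = 1.42×10⁻⁴ × 0.752 × 42.0 = 4.49×10⁻³ Pa/m
Isobar spacing: Δn = ΔP/|∂P/∂n| = 500 Pa / 4.49×10⁻³ Pa/m = 111435 m ≈ 111 km

111 km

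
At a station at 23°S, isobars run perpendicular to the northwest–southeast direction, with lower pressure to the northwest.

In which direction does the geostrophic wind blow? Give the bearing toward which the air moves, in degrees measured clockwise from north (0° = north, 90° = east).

The pressure-gradient force points toward the northwest (bearing 315°).
Geostrophic balance: in the Southern Hemisphere the Coriolis force deflects motion to the left, so the geostrophic wind blows 90° to the left of the pressure-gradient force (low pressure on the right).
Rotating 315° by 90° counterclockwise gives 225° — the wind blows toward the southwest.

225°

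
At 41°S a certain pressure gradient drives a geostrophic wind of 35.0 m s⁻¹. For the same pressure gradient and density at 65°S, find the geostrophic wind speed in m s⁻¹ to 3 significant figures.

25.3 m s⁻¹

With the same pressure gradient and density, V_g ∝ 1/f ∝ 1/sin φ.
V₂ = V₁ · sin φ₁ / sin φ₂ = 35.0 × sin 41° / sin 65°
V₂ = 35.0 × 0.6561/0.9063 = 25.3 m s⁻¹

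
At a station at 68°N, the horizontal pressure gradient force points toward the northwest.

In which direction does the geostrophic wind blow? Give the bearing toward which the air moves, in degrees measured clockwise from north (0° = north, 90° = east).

045°

The pressure-gradient force points toward the northwest (bearing 315°).
Geostrophic balance: in the Northern Hemisphere the Coriolis force deflects motion to the right, so the geostrophic wind blows 90° to the right of the pressure-gradient force (low pressure on the left).
Rotating 315° by 90° clockwise gives 045° — the wind blows toward the northeast.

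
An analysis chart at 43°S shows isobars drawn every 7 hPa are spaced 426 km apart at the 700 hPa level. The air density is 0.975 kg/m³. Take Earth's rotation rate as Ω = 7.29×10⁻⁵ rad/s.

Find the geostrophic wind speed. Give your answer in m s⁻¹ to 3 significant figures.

16.9 m s⁻¹

Coriolis parameter at 43°S:
f = 2Ω sin φ = 2 × 7.29×10⁻⁵ × sin 43° = 9.94×10⁻⁵ s⁻¹
Pressure gradient: |∂P/∂n| = 700 Pa / 426000 m = 1.64×10⁻³ Pa/m
Geostrophic balance (pressure-gradient force = Coriolis force):
V_g = (1/(fρ)) |∂P/∂n| = 1.64×10⁻³ / (9.94×10⁻⁵ × 0.975) = 16.9 m/s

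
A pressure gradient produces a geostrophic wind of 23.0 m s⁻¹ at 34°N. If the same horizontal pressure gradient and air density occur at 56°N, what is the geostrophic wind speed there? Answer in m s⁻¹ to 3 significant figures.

15.5 m s⁻¹

With the same pressure gradient and density, V_g ∝ 1/f ∝ 1/sin φ.
V₂ = V₁ · sin φ₁ / sin φ₂ = 23.0 × sin 34° / sin 56°
V₂ = 23.0 × 0.5592/0.8290 = 15.5 m s⁻¹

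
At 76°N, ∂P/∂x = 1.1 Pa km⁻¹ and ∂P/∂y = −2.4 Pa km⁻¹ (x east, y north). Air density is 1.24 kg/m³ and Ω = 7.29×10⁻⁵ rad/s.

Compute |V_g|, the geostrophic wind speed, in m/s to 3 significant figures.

Coriolis parameter at 76°N:
f = 2Ω sin φ = 2 × 7.29×10⁻⁵ × sin 76° = 1.41×10⁻⁴ s⁻¹
Component geostrophic relations (x east, y north):
u_g = −(1/(fρ)) ∂P/∂y,  v_g = (1/(fρ)) ∂P/∂x
u_g = −(−2.4×10⁻³)/(1.41×10⁻⁴ × 1.24) = 13.7 m/s;  v_g = (1.1×10⁻³)/(1.41×10⁻⁴ × 1.24) = 6.27 m/s
|V_g| = √(u_g² + v_g²) = 15.0 m/s

15.0 m/s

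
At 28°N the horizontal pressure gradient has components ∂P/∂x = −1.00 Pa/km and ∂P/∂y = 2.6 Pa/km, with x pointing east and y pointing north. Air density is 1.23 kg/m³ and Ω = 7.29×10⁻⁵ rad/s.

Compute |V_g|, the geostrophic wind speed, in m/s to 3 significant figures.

Coriolis parameter at 28°N:
f = 2Ω sin φ = 2 × 7.29×10⁻⁵ × sin 28° = 6.84×10⁻⁵ s⁻¹
Component geostrophic relations (x east, y north):
u_g = −(1/(fρ)) ∂P/∂y,  v_g = (1/(fρ)) ∂P/∂x
u_g = −(2.6×10⁻³)/(6.84×10⁻⁵ × 1.23) = −30.9 m/s;  v_g = (−1.00×10⁻³)/(6.84×10⁻⁵ × 1.23) = −11.9 m/s
|V_g| = √(u_g² + v_g²) = 33.1 m/s

33.1 m/s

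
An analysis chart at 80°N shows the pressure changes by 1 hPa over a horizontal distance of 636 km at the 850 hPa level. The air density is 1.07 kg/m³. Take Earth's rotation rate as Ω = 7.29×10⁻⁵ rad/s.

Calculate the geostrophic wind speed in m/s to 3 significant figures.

Coriolis parameter at 80°N:
f = 2Ω sin φ = 2 × 7.29×10⁻⁵ × sin 80° = 1.44×10⁻⁴ s⁻¹
Pressure gradient: |∂P/∂n| = 100 Pa / 636000 m = 1.57×10⁻⁴ Pa/m
Geostrophic balance (pressure-gradient force = Coriolis force):
V_g = (1/(fρ)) |∂P/∂n| = 1.57×10⁻⁴ / (1.44×10⁻⁴ × 1.07) = 1.02 m/s

1.02 m/s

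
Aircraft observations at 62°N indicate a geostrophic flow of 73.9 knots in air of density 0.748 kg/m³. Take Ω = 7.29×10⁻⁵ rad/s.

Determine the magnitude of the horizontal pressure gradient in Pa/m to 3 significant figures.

Coriolis parameter at 62°N:
f = 2Ω sin φ = 2 × 7.29×10⁻⁵ × sin 62° = 1.29×10⁻⁴ s⁻¹
Wind speed in SI: 73.9 knots = 38.0 m/s
Geostrophic balance rearranged: |∂P/∂n| = f ρ V_g
|∂P/∂n| = 1.29×10⁻⁴ × 0.748 × 38.0 = 3.66×10⁻³ Pa/m

3.66×10⁻³ Pa/m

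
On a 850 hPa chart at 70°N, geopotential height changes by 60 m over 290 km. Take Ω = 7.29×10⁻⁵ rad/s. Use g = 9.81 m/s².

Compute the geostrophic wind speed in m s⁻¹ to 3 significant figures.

Coriolis parameter at 70°N:
f = 2Ω sin φ = 2 × 7.29×10⁻⁵ × sin 70° = 1.37×10⁻⁴ s⁻¹
Height gradient: |∂Z/∂n| = 60 m / 290000 m = 2.07×10⁻⁴
On a pressure surface, geostrophic balance gives V_g = (g/f)|∂Z/∂n|:
V_g = 9.81 × 2.07×10⁻⁴ / 1.37×10⁻⁴ = 14.8 m/s

14.8 m s⁻¹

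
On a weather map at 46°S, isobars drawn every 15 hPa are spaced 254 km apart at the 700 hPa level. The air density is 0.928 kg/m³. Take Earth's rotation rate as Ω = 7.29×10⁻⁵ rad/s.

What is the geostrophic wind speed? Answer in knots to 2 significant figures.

Coriolis parameter at 46°S:
f = 2Ω sin φ = 2 × 7.29×10⁻⁵ × sin 46° = 1.05×10⁻⁴ s⁻¹
Pressure gradient: |∂P/∂n| = 1500 Pa / 254000 m = 5.91×10⁻³ Pa/m
Geostrophic balance (pressure-gradient force = Coriolis force):
V_g = (1/(fρ)) |∂P/∂n| = 5.91×10⁻³ / (1.05×10⁻⁴ × 0.928) = 60.7 m/s
Converting: 60.7 m/s × 1.944 = 120 knots

120 knots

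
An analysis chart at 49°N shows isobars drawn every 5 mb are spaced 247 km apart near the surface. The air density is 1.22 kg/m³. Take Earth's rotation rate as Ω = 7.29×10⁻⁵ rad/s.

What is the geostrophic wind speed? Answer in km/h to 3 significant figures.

Coriolis parameter at 49°N:
f = 2Ω sin φ = 2 × 7.29×10⁻⁵ × sin 49° = 1.10×10⁻⁴ s⁻¹
Pressure gradient: |∂P/∂n| = 500 Pa / 247000 m = 2.02×10⁻³ Pa/m
Geostrophic balance (pressure-gradient force = Coriolis force):
V_g = (1/(fρ)) |∂P/∂n| = 2.02×10⁻³ / (1.10×10⁻⁴ × 1.22) = 15.1 m/s
Converting: 15.1 m/s × 3.6 = 54.3 km/h

54.3 km/h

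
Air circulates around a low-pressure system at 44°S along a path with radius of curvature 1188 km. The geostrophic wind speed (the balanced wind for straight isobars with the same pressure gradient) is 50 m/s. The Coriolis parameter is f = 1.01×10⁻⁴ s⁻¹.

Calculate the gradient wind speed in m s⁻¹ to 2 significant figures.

38 m s⁻¹

Around a low, centrifugal force acts outward with Coriolis, so pressure-gradient force balances both:
(1/ρ)|∂P/∂n| = fV + V²/R  →  V² + fR·V − fR·V_g = 0
With fR = 1.01×10⁻⁴ × 1188×10³ m = 120 m/s:
V = [−fR + √((fR)² + 4 fR V_g)]/2 = [−120 + √(120² + 4×120×50)]/2 = 38 m/s
Subgeostrophic (V < V_g = 50 m/s), as expected around a low.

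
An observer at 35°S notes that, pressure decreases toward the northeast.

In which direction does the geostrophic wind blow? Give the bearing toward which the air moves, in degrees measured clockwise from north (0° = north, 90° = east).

315°

The pressure-gradient force points toward the northeast (bearing 045°).
Geostrophic balance: in the Southern Hemisphere the Coriolis force deflects motion to the left, so the geostrophic wind blows 90° to the left of the pressure-gradient force (low pressure on the right).
Rotating 045° by 90° counterclockwise gives 315° — the wind blows toward the northwest.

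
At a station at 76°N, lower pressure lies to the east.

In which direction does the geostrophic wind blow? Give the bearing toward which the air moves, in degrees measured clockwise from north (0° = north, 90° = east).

The pressure-gradient force points toward the east (bearing 090°).
Geostrophic balance: in the Northern Hemisphere the Coriolis force deflects motion to the right, so the geostrophic wind blows 90° to the right of the pressure-gradient force (low pressure on the left).
Rotating 090° by 90° clockwise gives 180° — the wind blows toward the south.

180°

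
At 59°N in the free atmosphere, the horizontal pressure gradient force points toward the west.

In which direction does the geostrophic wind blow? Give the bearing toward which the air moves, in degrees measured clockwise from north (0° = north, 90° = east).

000°

The pressure-gradient force points toward the west (bearing 270°).
Geostrophic balance: in the Northern Hemisphere the Coriolis force deflects motion to the right, so the geostrophic wind blows 90° to the right of the pressure-gradient force (low pressure on the left).
Rotating 270° by 90° clockwise gives 000° — the wind blows toward the north.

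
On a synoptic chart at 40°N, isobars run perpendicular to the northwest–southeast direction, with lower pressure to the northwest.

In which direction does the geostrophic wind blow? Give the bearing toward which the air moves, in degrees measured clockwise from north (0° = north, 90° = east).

045°

The pressure-gradient force points toward the northwest (bearing 315°).
Geostrophic balance: in the Northern Hemisphere the Coriolis force deflects motion to the right, so the geostrophic wind blows 90° to the right of the pressure-gradient force (low pressure on the left).
Rotating 315° by 90° clockwise gives 045° — the wind blows toward the northeast.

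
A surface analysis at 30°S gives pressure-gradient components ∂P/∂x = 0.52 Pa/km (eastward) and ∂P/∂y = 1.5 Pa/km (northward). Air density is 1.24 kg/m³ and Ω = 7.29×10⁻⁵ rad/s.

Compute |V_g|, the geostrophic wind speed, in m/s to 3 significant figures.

Coriolis parameter at 30°S:
f = 2Ω sin φ = 2 × 7.29×10⁻⁵ × sin 30° = 7.29×10⁻⁵ s⁻¹
In the Southern Hemisphere f is negative: f = −7.29×10⁻⁵ s⁻¹.
Component geostrophic relations (x east, y north):
u_g = −(1/(fρ)) ∂P/∂y,  v_g = (1/(fρ)) ∂P/∂x
u_g = −(1.5×10⁻³)/(−7.29×10⁻⁵ × 1.24) = 16.6 m/s;  v_g = (0.52×10⁻³)/(−7.29×10⁻⁵ × 1.24) = −5.75 m/s
|V_g| = √(u_g² + v_g²) = 17.6 m/s

17.6 m/s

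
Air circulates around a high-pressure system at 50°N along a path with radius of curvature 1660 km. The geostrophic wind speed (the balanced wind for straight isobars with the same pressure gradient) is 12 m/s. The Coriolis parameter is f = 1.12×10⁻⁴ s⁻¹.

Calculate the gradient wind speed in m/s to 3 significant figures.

Around a high, pressure-gradient force acts outward with centrifugal, so Coriolis balances both:
fV = (1/ρ)|∂P/∂n| + V²/R  →  V² − fR·V + fR·V_g = 0
With fR = 1.12×10⁻⁴ × 1660×10³ m = 186 m/s:
V = [fR − √((fR)² − 4 fR V_g)]/2 = [186 − √(186² − 4×186×12)]/2 = 12.9 m/s
Supergeostrophic (V > V_g = 12 m/s), as expected around a high.

12.9 m/s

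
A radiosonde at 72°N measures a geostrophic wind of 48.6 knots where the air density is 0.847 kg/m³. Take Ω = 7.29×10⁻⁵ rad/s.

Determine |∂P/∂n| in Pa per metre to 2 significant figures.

2.9×10⁻³ Pa/m

Coriolis parameter at 72°N:
f = 2Ω sin φ = 2 × 7.29×10⁻⁵ × sin 72° = 1.39×10⁻⁴ s⁻¹
Wind speed in SI: 48.6 knots = 25.0 m/s
Geostrophic balance rearranged: |∂P/∂n| = f ρ V_g
|∂P/∂n| = 1.39×10⁻⁴ × 0.847 × 25.0 = 2.94×10⁻³ Pa/m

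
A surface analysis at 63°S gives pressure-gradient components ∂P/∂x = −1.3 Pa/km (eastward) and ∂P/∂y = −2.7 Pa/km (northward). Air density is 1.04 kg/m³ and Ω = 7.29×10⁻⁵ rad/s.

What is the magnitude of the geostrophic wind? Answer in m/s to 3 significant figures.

Coriolis parameter at 63°S:
f = 2Ω sin φ = 2 × 7.29×10⁻⁵ × sin 63° = 1.30×10⁻⁴ s⁻¹
In the Southern Hemisphere f is negative: f = −1.30×10⁻⁴ s⁻¹.
Component geostrophic relations (x east, y north):
u_g = −(1/(fρ)) ∂P/∂y,  v_g = (1/(fρ)) ∂P/∂x
u_g = −(−2.7×10⁻³)/(−1.30×10⁻⁴ × 1.04) = −20.0 m/s;  v_g = (−1.3×10⁻³)/(−1.30×10⁻⁴ × 1.04) = 9.62 m/s
|V_g| = √(u_g² + v_g²) = 22.2 m/s

22.2 m/s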